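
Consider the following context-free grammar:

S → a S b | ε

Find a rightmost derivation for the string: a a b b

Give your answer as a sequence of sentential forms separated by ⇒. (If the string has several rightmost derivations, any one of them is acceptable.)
Start with S.
Step 1: the rightmost non-terminal is S; apply S → a S b:  a S b
Step 2: the rightmost non-terminal is S; apply S → a S b:  a a S b b
Step 3: the rightmost non-terminal is S; apply S → ε:  a a b b

Final answer: S ⇒ a S b ⇒ a a S b b ⇒ a a b b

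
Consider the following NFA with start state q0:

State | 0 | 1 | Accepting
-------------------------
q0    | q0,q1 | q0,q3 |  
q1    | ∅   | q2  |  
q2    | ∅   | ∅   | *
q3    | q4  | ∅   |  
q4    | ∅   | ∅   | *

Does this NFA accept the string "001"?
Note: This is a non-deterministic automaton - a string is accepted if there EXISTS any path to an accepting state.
Track the set of states the NFA could be in: start {q0}
Read '0': {q0} → {q0, q1}
Read '0': {q0, q1} → {q0, q1}
Read '1': {q0, q1} → {q0, q2, q3}
Final set {q0, q2, q3} contains accepting state(s) {q2} → accepted.

Final answer: Yes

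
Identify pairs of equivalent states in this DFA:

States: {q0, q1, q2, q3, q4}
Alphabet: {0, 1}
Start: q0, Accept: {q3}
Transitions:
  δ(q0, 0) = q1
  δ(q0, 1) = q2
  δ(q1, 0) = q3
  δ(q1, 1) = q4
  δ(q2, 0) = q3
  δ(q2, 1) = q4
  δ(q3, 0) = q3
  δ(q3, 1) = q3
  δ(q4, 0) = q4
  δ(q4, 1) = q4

Using the table-filling algorithm:
Round 0 – mark pairs where exactly one state is accepting: (q0,q3), (q1,q3), (q2,q3), (q3,q4)
Round 1 – newly marked: (q0,q1) [on 0: q1 vs q3, already marked]; (q0,q2) [on 0: q1 vs q3, already marked]; (q1,q4) [on 0: q3 vs q4, already marked]; (q2,q4) [on 0: q3 vs q4, already marked]
Round 2 – newly marked: (q0,q4) [on 0: q1 vs q4, already marked]
No further pairs can be marked.
(q1, q2) unmarked: δ(q1,0)=q3, δ(q2,0)=q3; δ(q1,1)=q4, δ(q2,1)=q4 → equivalent
Equivalent pairs: (q1, q2)

Final answer: Equivalent pairs: (q1, q2)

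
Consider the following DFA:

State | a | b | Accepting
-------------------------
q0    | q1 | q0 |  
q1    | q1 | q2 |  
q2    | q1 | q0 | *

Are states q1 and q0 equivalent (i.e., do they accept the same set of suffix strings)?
Try the suffix "b".
From q1: q1 → q2 — accepting.
From q0: q0 → q0 — not accepting.
The two states disagree on this suffix, so they are not equivalent.

Final answer: No. Distinguishing string: "b" - accepted from q1 but not from q0.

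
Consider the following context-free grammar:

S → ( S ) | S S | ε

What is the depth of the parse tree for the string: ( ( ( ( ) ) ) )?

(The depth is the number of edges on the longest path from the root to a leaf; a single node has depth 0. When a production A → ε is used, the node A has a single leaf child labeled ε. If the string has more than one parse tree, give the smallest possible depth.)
The string is 4 nested pairs. The shallowest parse tree applies S → ( S ) 4 times (one node per nested pair, each a child of the previous) and then S → ε in the middle.
S nodes at depths 0..4, ε leaf at depth 5; parentheses leaves are at depths 1..4.
(Using S → S S with an S → ε child anywhere only adds levels, so it cannot give a shallower tree.)
Depth = 5.

Final answer: 5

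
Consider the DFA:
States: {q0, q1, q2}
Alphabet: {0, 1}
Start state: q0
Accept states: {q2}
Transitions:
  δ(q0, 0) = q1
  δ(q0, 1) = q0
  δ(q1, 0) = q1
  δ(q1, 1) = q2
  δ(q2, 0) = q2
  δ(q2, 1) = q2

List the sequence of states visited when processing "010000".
Starting at q0
Read '0': q0 -> q1
Read '1': q1 -> q2
Read '0': q2 -> q2
Read '0': q2 -> q2
Read '0': q2 -> q2
Read '0': q2 -> q2

Final answer: q0 -> q1 -> q2 -> q2 -> q2 -> q2 -> q2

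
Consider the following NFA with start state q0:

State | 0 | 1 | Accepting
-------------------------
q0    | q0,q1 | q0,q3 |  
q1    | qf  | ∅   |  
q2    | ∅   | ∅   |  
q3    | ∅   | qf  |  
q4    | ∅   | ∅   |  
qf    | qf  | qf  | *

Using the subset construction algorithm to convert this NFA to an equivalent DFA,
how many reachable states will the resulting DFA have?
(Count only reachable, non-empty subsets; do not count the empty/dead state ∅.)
Start subset: {q0}
{q0}: on 0 → {q0, q1}, on 1 → {q0, q3}
{q0, q1}: on 0 → {q0, q1, qf}, on 1 → {q0, q3}
{q0, q3}: on 0 → {q0, q1}, on 1 → {q0, q3, qf}
{q0, q1, qf}: on 0 → {q0, q1, qf}, on 1 → {q0, q3, qf}
{q0, q3, qf}: on 0 → {q0, q1, qf}, on 1 → {q0, q3, qf}
Reachable non-empty subsets: {q0}, {q0, q1}, {q0, q3}, {q0, q1, qf}, {q0, q3, qf} — 5 in total.

Final answer: 5 states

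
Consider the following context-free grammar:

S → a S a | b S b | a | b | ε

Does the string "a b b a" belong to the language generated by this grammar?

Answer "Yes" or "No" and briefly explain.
A derivation exists: S ⇒ a S a ⇒ a b S b a ⇒ a b b a (using S → a S a, S → b S b, then S → ε).

Final answer: Yes - a valid derivation exists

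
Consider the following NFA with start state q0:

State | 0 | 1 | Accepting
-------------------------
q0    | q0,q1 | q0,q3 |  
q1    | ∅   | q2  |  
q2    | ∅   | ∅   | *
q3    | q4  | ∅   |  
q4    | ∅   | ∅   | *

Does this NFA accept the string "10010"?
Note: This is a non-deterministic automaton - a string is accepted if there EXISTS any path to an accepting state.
Track the set of states the NFA could be in: start {q0}
Read '1': {q0} → {q0, q3}
Read '0': {q0, q3} → {q0, q1, q4}
Read '0': {q0, q1, q4} → {q0, q1}
Read '1': {q0, q1} → {q0, q2, q3}
Read '0': {q0, q2, q3} → {q0, q1, q4}
Final set {q0, q1, q4} contains accepting state(s) {q4} → accepted.

Final answer: Yes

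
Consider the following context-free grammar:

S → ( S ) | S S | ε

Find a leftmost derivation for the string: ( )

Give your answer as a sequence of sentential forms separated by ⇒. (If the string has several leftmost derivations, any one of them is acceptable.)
Start with S.
Step 1: the leftmost non-terminal is S; apply S → ( S ):  ( S )
Step 2: the leftmost non-terminal is S; apply S → ε:  ( )

Final answer: S ⇒ ( S ) ⇒ ( )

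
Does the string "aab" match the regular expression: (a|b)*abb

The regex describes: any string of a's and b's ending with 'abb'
No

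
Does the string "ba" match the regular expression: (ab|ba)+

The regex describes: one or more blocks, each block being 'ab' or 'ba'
Yes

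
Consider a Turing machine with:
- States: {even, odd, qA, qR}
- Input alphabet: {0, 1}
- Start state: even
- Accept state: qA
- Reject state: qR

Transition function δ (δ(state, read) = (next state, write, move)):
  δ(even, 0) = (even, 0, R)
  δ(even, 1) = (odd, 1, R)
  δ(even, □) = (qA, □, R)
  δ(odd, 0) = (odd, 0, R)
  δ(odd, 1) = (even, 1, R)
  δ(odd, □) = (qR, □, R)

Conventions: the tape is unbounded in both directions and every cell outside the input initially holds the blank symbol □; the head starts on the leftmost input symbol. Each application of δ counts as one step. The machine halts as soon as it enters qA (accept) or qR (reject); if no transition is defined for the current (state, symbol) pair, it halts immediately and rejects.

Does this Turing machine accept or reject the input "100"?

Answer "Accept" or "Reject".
Step 0: [even]100 (head at position 0)
Step 1: δ(even, 1) = (odd, 1, R)  ⊢  1[odd]00 (head at position 1)
Step 2: δ(odd, 0) = (odd, 0, R)  ⊢  10[odd]0 (head at position 2)
Step 3: δ(odd, 0) = (odd, 0, R)  ⊢  100[odd]□ (head at position 3)
Step 4: δ(odd, □) = (qR, □, R)  ⊢  100□[qR]□ (head at position 4)
The machine is in qR, so it halts and rejects.

Final answer: Reject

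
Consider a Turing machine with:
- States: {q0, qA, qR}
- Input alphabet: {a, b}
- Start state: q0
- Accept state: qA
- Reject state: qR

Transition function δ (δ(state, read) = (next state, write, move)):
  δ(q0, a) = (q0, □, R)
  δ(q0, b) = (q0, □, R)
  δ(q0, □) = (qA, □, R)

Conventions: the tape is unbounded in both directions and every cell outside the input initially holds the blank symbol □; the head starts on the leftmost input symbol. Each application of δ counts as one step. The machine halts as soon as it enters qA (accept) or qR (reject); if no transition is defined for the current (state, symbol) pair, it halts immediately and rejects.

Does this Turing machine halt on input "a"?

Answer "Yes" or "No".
Step 0: [q0]a (head at position 0)
Step 1: δ(q0, a) = (q0, □, R)  ⊢  □[q0]□ (head at position 1)
Step 2: δ(q0, □) = (qA, □, R)  ⊢  □□[qA]□ (head at position 2)
The machine is in qA, so it halts and accepts.
It halts after 2 steps.

Final answer: Yes - halts after 2 steps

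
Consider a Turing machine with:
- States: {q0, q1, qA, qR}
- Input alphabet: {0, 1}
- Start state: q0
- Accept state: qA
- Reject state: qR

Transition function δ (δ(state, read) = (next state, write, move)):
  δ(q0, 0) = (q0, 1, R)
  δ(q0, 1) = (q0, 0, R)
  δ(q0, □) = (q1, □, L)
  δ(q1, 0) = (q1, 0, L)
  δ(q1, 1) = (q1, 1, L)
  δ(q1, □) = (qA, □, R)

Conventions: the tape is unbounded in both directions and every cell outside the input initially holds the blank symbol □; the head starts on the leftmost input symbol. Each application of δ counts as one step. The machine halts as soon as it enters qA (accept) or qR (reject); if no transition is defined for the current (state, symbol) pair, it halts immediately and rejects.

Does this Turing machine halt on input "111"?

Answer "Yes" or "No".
Step 0: [q0]111 (head at position 0)
Step 1: δ(q0, 1) = (q0, 0, R)  ⊢  0[q0]11 (head at position 1)
Step 2: δ(q0, 1) = (q0, 0, R)  ⊢  00[q0]1 (head at position 2)
Step 3: δ(q0, 1) = (q0, 0, R)  ⊢  000[q0]□ (head at position 3)
Step 4: δ(q0, □) = (q1, □, L)  ⊢  00[q1]0□ (head at position 2)
Step 5: δ(q1, 0) = (q1, 0, L)  ⊢  0[q1]00□ (head at position 1)
Step 6: δ(q1, 0) = (q1, 0, L)  ⊢  [q1]000□ (head at position 0)
Step 7: δ(q1, 0) = (q1, 0, L)  ⊢  [q1]□000□ (head at position -1)
Step 8: δ(q1, □) = (qA, □, R)  ⊢  □[qA]000□ (head at position 0)
The machine is in qA, so it halts and accepts.
It halts after 8 steps.

Final answer: Yes - halts after 8 steps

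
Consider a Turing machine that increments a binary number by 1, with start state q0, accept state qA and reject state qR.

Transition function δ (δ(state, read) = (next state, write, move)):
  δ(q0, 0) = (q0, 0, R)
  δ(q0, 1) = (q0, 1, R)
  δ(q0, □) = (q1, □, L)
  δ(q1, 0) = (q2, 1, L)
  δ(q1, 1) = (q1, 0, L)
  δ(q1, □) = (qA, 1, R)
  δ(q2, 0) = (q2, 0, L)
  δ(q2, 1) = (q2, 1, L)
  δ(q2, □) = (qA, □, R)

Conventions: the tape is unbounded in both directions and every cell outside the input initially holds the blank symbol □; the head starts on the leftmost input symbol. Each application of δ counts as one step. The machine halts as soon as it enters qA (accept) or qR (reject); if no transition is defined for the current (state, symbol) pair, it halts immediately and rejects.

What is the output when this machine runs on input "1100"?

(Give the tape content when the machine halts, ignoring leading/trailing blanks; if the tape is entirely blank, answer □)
Step 0: [q0]1100 (head at position 0)
Step 1: δ(q0, 1) = (q0, 1, R)  ⊢  1[q0]100 (head at position 1)
Step 2: δ(q0, 1) = (q0, 1, R)  ⊢  11[q0]00 (head at position 2)
Step 3: δ(q0, 0) = (q0, 0, R)  ⊢  110[q0]0 (head at position 3)
Step 4: δ(q0, 0) = (q0, 0, R)  ⊢  1100[q0]□ (head at position 4)
Step 5: δ(q0, □) = (q1, □, L)  ⊢  110[q1]0□ (head at position 3)
Step 6: δ(q1, 0) = (q2, 1, L)  ⊢  11[q2]01□ (head at position 2)
Step 7: δ(q2, 0) = (q2, 0, L)  ⊢  1[q2]101□ (head at position 1)
Step 8: δ(q2, 1) = (q2, 1, L)  ⊢  [q2]1101□ (head at position 0)
Step 9: δ(q2, 1) = (q2, 1, L)  ⊢  [q2]□1101□ (head at position -1)
Step 10: δ(q2, □) = (qA, □, R)  ⊢  □[qA]1101□ (head at position 0)
The machine is in qA, so it halts and accepts.
Tape content when halted (ignoring surrounding blanks): 1101

Final answer: Output: 1101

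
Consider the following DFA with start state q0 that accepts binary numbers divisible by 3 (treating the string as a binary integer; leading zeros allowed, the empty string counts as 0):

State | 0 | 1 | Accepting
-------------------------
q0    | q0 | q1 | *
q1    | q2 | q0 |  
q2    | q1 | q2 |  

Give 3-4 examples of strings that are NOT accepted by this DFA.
Any strings that end in a non-accepting state work; for example:
"001": q0 → q0 → q0 → q1; q1 is not accepting → rejected
"101": q0 → q1 → q2 → q2; q2 is not accepting → rejected
"0001": q0 → q0 → q0 → q0 → q1; q1 is not accepting → rejected
"0101": q0 → q0 → q1 → q2 → q2; q2 is not accepting → rejected

Final answer: "001", "101", "0001", "0101"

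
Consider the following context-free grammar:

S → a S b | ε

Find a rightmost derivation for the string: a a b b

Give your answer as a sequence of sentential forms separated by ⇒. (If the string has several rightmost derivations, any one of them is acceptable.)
Start with S.
Step 1: the rightmost non-terminal is S; apply S → a S b:  a S b
Step 2: the rightmost non-terminal is S; apply S → a S b:  a a S b b
Step 3: the rightmost non-terminal is S; apply S → ε:  a a b b

Final answer: S ⇒ a S b ⇒ a a S b b ⇒ a a b b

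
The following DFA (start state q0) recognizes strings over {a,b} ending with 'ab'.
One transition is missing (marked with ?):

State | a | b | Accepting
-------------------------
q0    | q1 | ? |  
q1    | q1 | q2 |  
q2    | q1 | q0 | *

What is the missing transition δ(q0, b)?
q0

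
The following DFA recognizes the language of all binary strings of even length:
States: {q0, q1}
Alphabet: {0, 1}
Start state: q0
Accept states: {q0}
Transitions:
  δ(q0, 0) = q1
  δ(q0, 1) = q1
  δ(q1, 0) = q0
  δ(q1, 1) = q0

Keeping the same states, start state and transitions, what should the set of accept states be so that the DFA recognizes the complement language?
The DFA is complete (every state has a transition on every symbol), so the complement
is recognized by the same DFA with accepting and non-accepting states swapped.
Original accept states: {q0}
Complement accept states = All states - Original accept states
= {q0, q1} - {q0}
= {q1}
Complement language: strings of ODD length

Final answer: {q1}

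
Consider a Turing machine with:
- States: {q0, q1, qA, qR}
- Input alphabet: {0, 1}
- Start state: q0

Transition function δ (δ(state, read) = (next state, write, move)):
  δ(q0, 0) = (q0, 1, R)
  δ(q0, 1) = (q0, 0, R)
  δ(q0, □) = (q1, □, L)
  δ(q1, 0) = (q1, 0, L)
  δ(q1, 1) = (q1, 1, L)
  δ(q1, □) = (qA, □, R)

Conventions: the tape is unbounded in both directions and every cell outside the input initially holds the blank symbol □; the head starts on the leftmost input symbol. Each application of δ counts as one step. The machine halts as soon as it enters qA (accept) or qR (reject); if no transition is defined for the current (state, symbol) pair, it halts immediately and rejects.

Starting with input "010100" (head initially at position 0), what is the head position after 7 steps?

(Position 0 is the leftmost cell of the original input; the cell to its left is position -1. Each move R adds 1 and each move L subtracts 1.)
Step 0: [q0]010100 (head at position 0)
Step 1: δ(q0, 0) = (q0, 1, R)  ⊢  1[q0]10100 (head at position 1)
Step 2: δ(q0, 1) = (q0, 0, R)  ⊢  10[q0]0100 (head at position 2)
Step 3: δ(q0, 0) = (q0, 1, R)  ⊢  101[q0]100 (head at position 3)
Step 4: δ(q0, 1) = (q0, 0, R)  ⊢  1010[q0]00 (head at position 4)
Step 5: δ(q0, 0) = (q0, 1, R)  ⊢  10101[q0]0 (head at position 5)
Step 6: δ(q0, 0) = (q0, 1, R)  ⊢  101011[q0]□ (head at position 6)
Step 7: δ(q0, □) = (q1, □, L)  ⊢  10101[q1]1□ (head at position 5)
Head position after 7 steps: 5

Final answer: Position 5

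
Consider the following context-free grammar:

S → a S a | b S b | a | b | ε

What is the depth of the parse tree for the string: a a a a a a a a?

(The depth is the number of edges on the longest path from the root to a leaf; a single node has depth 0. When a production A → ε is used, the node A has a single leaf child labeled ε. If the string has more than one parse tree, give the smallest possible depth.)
The string has even length 8, so its (unique) parse tree peels off matching outer symbols: S → a S a, S → a S a, S → a S a, S → a S a, and finally S → ε for the empty middle.
The S nodes are at depths 0..4; the ε leaf under the innermost S is at depth 5 (terminal leaves are at depths 1..4).
Depth = 5.

Final answer: 5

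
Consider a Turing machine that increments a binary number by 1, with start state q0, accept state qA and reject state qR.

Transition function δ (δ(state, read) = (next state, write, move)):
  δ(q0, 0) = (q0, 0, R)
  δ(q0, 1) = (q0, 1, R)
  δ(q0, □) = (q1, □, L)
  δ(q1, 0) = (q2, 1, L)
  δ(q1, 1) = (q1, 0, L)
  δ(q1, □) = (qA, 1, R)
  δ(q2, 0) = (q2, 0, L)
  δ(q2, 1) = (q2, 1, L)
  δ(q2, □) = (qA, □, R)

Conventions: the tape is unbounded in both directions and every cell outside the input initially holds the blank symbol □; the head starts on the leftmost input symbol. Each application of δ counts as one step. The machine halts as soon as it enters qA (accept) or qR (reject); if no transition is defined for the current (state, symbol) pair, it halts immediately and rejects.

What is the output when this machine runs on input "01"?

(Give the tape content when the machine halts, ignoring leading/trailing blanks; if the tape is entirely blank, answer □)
Step 0: [q0]01 (head at position 0)
Step 1: δ(q0, 0) = (q0, 0, R)  ⊢  0[q0]1 (head at position 1)
Step 2: δ(q0, 1) = (q0, 1, R)  ⊢  01[q0]□ (head at position 2)
Step 3: δ(q0, □) = (q1, □, L)  ⊢  0[q1]1□ (head at position 1)
Step 4: δ(q1, 1) = (q1, 0, L)  ⊢  [q1]00□ (head at position 0)
Step 5: δ(q1, 0) = (q2, 1, L)  ⊢  [q2]□10□ (head at position -1)
Step 6: δ(q2, □) = (qA, □, R)  ⊢  □[qA]10□ (head at position 0)
The machine is in qA, so it halts and accepts.
Tape content when halted (ignoring surrounding blanks): 10

Final answer: Output: 10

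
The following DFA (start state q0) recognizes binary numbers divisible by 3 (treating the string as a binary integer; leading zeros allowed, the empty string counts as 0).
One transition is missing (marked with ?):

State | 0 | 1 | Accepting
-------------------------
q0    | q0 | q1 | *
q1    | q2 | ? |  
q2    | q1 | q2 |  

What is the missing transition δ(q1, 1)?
q0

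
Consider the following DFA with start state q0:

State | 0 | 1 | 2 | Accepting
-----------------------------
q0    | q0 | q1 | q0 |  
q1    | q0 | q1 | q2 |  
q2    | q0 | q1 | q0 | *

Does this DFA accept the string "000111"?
Start in q0.
Read '0': q0 → q0
Read '0': q0 → q0
Read '0': q0 → q0
Read '1': q0 → q1
Read '1': q1 → q1
Read '1': q1 → q1
Final state q1 is not accepting, so the string is rejected.

Final answer: No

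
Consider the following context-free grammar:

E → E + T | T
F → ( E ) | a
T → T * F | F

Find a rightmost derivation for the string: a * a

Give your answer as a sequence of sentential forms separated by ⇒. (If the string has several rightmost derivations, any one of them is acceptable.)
Start with E.
Step 1: the rightmost non-terminal is E; apply E → T:  T
Step 2: the rightmost non-terminal is T; apply T → T * F:  T * F
Step 3: the rightmost non-terminal is F; apply F → a:  T * a
Step 4: the rightmost non-terminal is T; apply T → F:  F * a
Step 5: the rightmost non-terminal is F; apply F → a:  a * a

Final answer: E ⇒ T ⇒ T * F ⇒ T * a ⇒ F * a ⇒ a * a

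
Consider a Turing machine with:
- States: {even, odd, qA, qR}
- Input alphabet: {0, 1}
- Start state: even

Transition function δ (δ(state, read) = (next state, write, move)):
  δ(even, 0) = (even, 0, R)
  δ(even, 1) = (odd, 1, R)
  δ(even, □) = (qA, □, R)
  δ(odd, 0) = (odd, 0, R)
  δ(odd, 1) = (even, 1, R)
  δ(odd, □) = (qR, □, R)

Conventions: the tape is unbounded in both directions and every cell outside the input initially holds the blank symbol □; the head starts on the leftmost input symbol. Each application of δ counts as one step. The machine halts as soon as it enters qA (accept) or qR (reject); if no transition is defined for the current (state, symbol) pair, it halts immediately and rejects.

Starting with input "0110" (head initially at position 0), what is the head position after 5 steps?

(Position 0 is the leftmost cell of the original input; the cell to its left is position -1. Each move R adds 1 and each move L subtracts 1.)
Step 0: [even]0110 (head at position 0)
Step 1: δ(even, 0) = (even, 0, R)  ⊢  0[even]110 (head at position 1)
Step 2: δ(even, 1) = (odd, 1, R)  ⊢  01[odd]10 (head at position 2)
Step 3: δ(odd, 1) = (even, 1, R)  ⊢  011[even]0 (head at position 3)
Step 4: δ(even, 0) = (even, 0, R)  ⊢  0110[even]□ (head at position 4)
Step 5: δ(even, □) = (qA, □, R)  ⊢  0110□[qA]□ (head at position 5)
Head position after 5 steps: 5

Final answer: Position 5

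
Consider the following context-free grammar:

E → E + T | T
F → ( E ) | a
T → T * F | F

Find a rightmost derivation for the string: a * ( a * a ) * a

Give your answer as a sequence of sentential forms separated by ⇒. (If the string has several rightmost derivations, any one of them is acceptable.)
Start with E.
Step 1: the rightmost non-terminal is E; apply E → T:  T
Step 2: the rightmost non-terminal is T; apply T → T * F:  T * F
Step 3: the rightmost non-terminal is F; apply F → a:  T * a
Step 4: the rightmost non-terminal is T; apply T → T * F:  T * F * a
Step 5: the rightmost non-terminal is F; apply F → ( E ):  T * ( E ) * a
Step 6: the rightmost non-terminal is E; apply E → T:  T * ( T ) * a
Step 7: the rightmost non-terminal is T; apply T → T * F:  T * ( T * F ) * a
Step 8: the rightmost non-terminal is F; apply F → a:  T * ( T * a ) * a
Step 9: the rightmost non-terminal is T; apply T → F:  T * ( F * a ) * a
Step 10: the rightmost non-terminal is F; apply F → a:  T * ( a * a ) * a
Step 11: the rightmost non-terminal is T; apply T → F:  F * ( a * a ) * a
Step 12: the rightmost non-terminal is F; apply F → a:  a * ( a * a ) * a

Final answer: E ⇒ T ⇒ T * F ⇒ T * a ⇒ T * F * a ⇒ T * ( E ) * a ⇒ T * ( T ) * a ⇒ T * ( T * F ) * a ⇒ T * ( T * a ) * a ⇒ T * ( F * a ) * a ⇒ T * ( a * a ) * a ⇒ F * ( a * a ) * a ⇒ a * ( a * a ) * a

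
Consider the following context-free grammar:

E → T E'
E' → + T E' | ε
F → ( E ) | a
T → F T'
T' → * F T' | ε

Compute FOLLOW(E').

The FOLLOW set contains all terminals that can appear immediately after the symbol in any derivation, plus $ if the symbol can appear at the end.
Useful FIRST sets: FIRST(E') = {+, ε}, FIRST(T') = {*, ε} (both E' and T' are nullable).
FOLLOW(E): E is the start symbol → $; E appears in F → ( E ) followed by ')' → FOLLOW(E) = {), $}.
FOLLOW(E'): E' appears at the right end of E → T E' and of E' → + T E', so FOLLOW(E') ⊇ FOLLOW(E) (the second occurrence adds nothing new). FOLLOW(E') = {), $}.

Final answer: {$, )}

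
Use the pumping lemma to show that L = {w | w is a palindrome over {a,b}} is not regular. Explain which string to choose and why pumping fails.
Language: L = {w | w is a palindrome over {a,b}} (strings that read the same forwards and backwards)
Step 1: Assume for contradiction that L is regular, with pumping length p.
Step 2: Choose s = a^p b a^p. Then s ∈ L (it reads the same forwards and backwards) and |s| ≥ p.
Step 3: Consider any decomposition s = xyz with |xy| ≤ p and |y| > 0. Since |xy| ≤ p and the first p symbols of s are all a's, y = a^k for some k with 1 ≤ k ≤ p.
Step 4: Pumping up (i = 2): xy²z = a^(p+k) b a^p. Its reverse is a^p b a^(p+k) ≠ a^(p+k) b a^p (the single b is no longer in the middle), so xy²z is not a palindrome and xy²z ∉ L.
This contradicts the pumping lemma, so L is not regular.

Final answer: Choose s = a^p b a^p. Since |xy| ≤ p, y = a^k with k ≥ 1. Then xy²z = a^(p+k) b a^p is not a palindrome, so ∉ L.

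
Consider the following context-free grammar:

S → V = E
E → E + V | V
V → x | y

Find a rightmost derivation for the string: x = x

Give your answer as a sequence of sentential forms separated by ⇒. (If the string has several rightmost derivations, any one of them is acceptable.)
Start with S.
Step 1: the rightmost non-terminal is S; apply S → V = E:  V = E
Step 2: the rightmost non-terminal is E; apply E → V:  V = V
Step 3: the rightmost non-terminal is V; apply V → x:  V = x
Step 4: the rightmost non-terminal is V; apply V → x:  x = x

Final answer: S ⇒ V = E ⇒ V = V ⇒ V = x ⇒ x = x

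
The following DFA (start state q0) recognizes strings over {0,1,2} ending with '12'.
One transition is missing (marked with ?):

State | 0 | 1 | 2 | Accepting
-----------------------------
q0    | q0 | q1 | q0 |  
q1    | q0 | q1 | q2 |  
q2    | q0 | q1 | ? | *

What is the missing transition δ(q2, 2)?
q0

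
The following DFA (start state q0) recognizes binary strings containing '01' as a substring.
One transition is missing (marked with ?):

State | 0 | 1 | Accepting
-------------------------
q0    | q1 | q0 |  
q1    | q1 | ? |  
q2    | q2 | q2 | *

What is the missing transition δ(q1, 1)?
q2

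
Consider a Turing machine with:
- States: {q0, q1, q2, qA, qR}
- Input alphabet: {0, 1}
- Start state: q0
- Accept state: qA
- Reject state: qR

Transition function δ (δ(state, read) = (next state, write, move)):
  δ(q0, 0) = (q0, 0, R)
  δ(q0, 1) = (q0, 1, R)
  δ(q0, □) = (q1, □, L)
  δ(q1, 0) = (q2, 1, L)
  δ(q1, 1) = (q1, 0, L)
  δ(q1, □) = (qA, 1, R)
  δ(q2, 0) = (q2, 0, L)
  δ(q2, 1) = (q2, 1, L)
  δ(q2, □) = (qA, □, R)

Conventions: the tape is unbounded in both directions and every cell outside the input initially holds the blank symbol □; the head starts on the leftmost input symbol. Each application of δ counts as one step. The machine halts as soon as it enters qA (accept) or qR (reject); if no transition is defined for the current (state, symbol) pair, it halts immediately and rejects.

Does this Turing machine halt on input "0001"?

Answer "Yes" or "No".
Step 0: [q0]0001 (head at position 0)
Step 1: δ(q0, 0) = (q0, 0, R)  ⊢  0[q0]001 (head at position 1)
Step 2: δ(q0, 0) = (q0, 0, R)  ⊢  00[q0]01 (head at position 2)
Step 3: δ(q0, 0) = (q0, 0, R)  ⊢  000[q0]1 (head at position 3)
Step 4: δ(q0, 1) = (q0, 1, R)  ⊢  0001[q0]□ (head at position 4)
Step 5: δ(q0, □) = (q1, □, L)  ⊢  000[q1]1□ (head at position 3)
Step 6: δ(q1, 1) = (q1, 0, L)  ⊢  00[q1]00□ (head at position 2)
Step 7: δ(q1, 0) = (q2, 1, L)  ⊢  0[q2]010□ (head at position 1)
Step 8: δ(q2, 0) = (q2, 0, L)  ⊢  [q2]0010□ (head at position 0)
Step 9: δ(q2, 0) = (q2, 0, L)  ⊢  [q2]□0010□ (head at position -1)
Step 10: δ(q2, □) = (qA, □, R)  ⊢  □[qA]0010□ (head at position 0)
The machine is in qA, so it halts and accepts.
It halts after 10 steps.

Final answer: Yes - halts after 10 steps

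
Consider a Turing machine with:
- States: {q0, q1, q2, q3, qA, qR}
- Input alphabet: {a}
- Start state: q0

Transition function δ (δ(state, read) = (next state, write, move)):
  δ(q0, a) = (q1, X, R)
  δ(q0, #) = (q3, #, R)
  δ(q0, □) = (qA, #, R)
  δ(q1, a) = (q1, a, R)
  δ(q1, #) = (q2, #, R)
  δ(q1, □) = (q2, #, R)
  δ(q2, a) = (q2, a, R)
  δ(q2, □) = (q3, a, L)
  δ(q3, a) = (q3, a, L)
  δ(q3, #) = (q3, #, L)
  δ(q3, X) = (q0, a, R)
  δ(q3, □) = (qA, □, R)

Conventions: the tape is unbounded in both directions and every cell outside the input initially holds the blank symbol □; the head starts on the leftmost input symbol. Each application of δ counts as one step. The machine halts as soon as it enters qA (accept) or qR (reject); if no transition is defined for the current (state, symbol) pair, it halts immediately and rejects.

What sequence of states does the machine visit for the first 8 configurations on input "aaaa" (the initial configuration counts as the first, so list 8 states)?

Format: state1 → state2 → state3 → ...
Step 0: [q0]aaaa (head at position 0)
Step 1: δ(q0, a) = (q1, X, R)  ⊢  X[q1]aaa (head at position 1)
Step 2: δ(q1, a) = (q1, a, R)  ⊢  Xa[q1]aa (head at position 2)
Step 3: δ(q1, a) = (q1, a, R)  ⊢  Xaa[q1]a (head at position 3)
Step 4: δ(q1, a) = (q1, a, R)  ⊢  Xaaa[q1]□ (head at position 4)
Step 5: δ(q1, □) = (q2, #, R)  ⊢  Xaaa#[q2]□ (head at position 5)
Step 6: δ(q2, □) = (q3, a, L)  ⊢  Xaaa[q3]#a (head at position 4)
Step 7: δ(q3, #) = (q3, #, L)  ⊢  Xaa[q3]a#a (head at position 3)
Reading off the states of these 8 configurations: q0 → q1 → q1 → q1 → q1 → q2 → q3 → q3

Final answer: q0 → q1 → q1 → q1 → q1 → q2 → q3 → q3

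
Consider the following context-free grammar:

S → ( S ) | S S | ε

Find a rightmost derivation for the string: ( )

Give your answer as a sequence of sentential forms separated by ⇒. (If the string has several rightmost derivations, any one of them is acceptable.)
Start with S.
Step 1: the rightmost non-terminal is S; apply S → ( S ):  ( S )
Step 2: the rightmost non-terminal is S; apply S → ε:  ( )

Final answer: S ⇒ ( S ) ⇒ ( )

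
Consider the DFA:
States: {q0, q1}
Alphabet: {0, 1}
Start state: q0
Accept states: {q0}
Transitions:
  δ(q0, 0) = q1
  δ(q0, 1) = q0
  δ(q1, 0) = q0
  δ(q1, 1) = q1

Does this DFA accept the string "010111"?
Processing string "010111":
  q0 --0--> q1
  q1 --1--> q1
  q1 --0--> q0
  q0 --1--> q0
  q0 --1--> q0
  q0 --1--> q0
Final state: q0
Accept states: {q0}
q0 is an accept state, so the string is accepted.

Final answer: Yes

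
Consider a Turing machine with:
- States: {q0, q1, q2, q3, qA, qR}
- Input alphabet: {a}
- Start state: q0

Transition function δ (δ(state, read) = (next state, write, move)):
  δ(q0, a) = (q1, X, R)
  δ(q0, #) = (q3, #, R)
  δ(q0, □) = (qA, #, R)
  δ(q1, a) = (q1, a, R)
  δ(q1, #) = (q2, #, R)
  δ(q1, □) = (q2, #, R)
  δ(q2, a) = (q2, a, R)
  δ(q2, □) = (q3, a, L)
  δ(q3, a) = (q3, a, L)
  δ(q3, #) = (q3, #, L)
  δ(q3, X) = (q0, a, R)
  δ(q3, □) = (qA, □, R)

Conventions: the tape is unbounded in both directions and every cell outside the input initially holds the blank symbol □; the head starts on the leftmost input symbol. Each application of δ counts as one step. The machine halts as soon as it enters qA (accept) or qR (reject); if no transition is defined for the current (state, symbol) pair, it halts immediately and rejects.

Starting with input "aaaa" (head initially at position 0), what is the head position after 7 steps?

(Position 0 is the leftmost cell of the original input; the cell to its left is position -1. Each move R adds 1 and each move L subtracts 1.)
Step 0: [q0]aaaa (head at position 0)
Step 1: δ(q0, a) = (q1, X, R)  ⊢  X[q1]aaa (head at position 1)
Step 2: δ(q1, a) = (q1, a, R)  ⊢  Xa[q1]aa (head at position 2)
Step 3: δ(q1, a) = (q1, a, R)  ⊢  Xaa[q1]a (head at position 3)
Step 4: δ(q1, a) = (q1, a, R)  ⊢  Xaaa[q1]□ (head at position 4)
Step 5: δ(q1, □) = (q2, #, R)  ⊢  Xaaa#[q2]□ (head at position 5)
Step 6: δ(q2, □) = (q3, a, L)  ⊢  Xaaa[q3]#a (head at position 4)
Step 7: δ(q3, #) = (q3, #, L)  ⊢  Xaa[q3]a#a (head at position 3)
Head position after 7 steps: 3

Final answer: Position 3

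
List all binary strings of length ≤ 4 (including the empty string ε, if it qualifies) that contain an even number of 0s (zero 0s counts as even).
Checking every binary string of length 0 to 4:
  Length 0: accepted: ε | rejected: (none)
  Length 1: accepted: 1 | rejected: 0
  Length 2: accepted: 00, 11 | rejected: 01, 10
  Length 3: accepted: 001, 010, 100, 111 | rejected: 000, 011, 101, 110
  Length 4: accepted: 0000, 0011, 0101, 0110, 1001, 1010, 1100, 1111 | rejected: 0001, 0010, 0100, 0111, 1000, 1011, 1101, 1110
Total: 16 string(s).

Final answer: ε, 1, 00, 11, 001, 010, 100, 111, 0000, 0011, 0101, 0110, 1001, 1010, 1100, 1111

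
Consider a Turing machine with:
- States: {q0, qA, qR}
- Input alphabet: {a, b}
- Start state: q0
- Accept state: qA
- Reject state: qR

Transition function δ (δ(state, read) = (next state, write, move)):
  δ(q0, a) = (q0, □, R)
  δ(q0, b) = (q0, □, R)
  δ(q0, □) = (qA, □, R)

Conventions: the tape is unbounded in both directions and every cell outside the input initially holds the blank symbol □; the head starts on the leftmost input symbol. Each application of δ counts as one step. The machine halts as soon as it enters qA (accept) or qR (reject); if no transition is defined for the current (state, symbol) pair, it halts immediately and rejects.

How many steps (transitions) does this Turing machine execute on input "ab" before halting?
Step 0: [q0]ab (head at position 0)
Step 1: δ(q0, a) = (q0, □, R)  ⊢  □[q0]b (head at position 1)
Step 2: δ(q0, b) = (q0, □, R)  ⊢  □□[q0]□ (head at position 2)
Step 3: δ(q0, □) = (qA, □, R)  ⊢  □□□[qA]□ (head at position 3)
The machine is in qA, so it halts and accepts.
Number of transitions executed: 3.

Final answer: 3 steps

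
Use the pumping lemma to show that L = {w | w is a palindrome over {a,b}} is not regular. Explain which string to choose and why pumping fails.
Language: L = {w | w is a palindrome over {a,b}} (strings that read the same forwards and backwards)
Step 1: Assume for contradiction that L is regular, with pumping length p.
Step 2: Choose s = a^p b a^p. Then s ∈ L (it reads the same forwards and backwards) and |s| ≥ p.
Step 3: Consider any decomposition s = xyz with |xy| ≤ p and |y| > 0. Since |xy| ≤ p and the first p symbols of s are all a's, y = a^k for some k with 1 ≤ k ≤ p.
Step 4: Pumping up (i = 2): xy²z = a^(p+k) b a^p. Its reverse is a^p b a^(p+k) ≠ a^(p+k) b a^p (the single b is no longer in the middle), so xy²z is not a palindrome and xy²z ∉ L.
This contradicts the pumping lemma, so L is not regular.

Final answer: Choose s = a^p b a^p. Since |xy| ≤ p, y = a^k with k ≥ 1. Then xy²z = a^(p+k) b a^p is not a palindrome, so ∉ L.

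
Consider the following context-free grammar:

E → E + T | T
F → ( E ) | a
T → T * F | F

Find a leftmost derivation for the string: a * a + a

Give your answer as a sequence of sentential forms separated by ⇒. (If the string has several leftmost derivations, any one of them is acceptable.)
Start with E.
Step 1: the leftmost non-terminal is E; apply E → E + T:  E + T
Step 2: the leftmost non-terminal is E; apply E → T:  T + T
Step 3: the leftmost non-terminal is T; apply T → T * F:  T * F + T
Step 4: the leftmost non-terminal is T; apply T → F:  F * F + T
Step 5: the leftmost non-terminal is F; apply F → a:  a * F + T
Step 6: the leftmost non-terminal is F; apply F → a:  a * a + T
Step 7: the leftmost non-terminal is T; apply T → F:  a * a + F
Step 8: the leftmost non-terminal is F; apply F → a:  a * a + a

Final answer: E ⇒ E + T ⇒ T + T ⇒ T * F + T ⇒ F * F + T ⇒ a * F + T ⇒ a * a + T ⇒ a * a + F ⇒ a * a + a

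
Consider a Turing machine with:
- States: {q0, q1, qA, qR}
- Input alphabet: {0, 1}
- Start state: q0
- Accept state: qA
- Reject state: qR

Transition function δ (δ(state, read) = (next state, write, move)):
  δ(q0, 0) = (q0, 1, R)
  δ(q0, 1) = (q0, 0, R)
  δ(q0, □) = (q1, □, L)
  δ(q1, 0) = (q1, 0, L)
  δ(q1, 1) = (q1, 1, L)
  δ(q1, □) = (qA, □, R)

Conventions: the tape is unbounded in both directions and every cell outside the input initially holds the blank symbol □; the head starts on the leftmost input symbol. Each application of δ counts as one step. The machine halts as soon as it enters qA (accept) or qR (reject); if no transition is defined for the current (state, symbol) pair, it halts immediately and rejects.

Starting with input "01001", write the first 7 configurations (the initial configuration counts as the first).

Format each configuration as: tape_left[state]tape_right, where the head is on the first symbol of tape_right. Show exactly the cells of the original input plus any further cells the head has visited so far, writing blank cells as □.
Step 0: [q0]01001 (head at position 0)
Step 1: δ(q0, 0) = (q0, 1, R)  ⊢  1[q0]1001 (head at position 1)
Step 2: δ(q0, 1) = (q0, 0, R)  ⊢  10[q0]001 (head at position 2)
Step 3: δ(q0, 0) = (q0, 1, R)  ⊢  101[q0]01 (head at position 3)
Step 4: δ(q0, 0) = (q0, 1, R)  ⊢  1011[q0]1 (head at position 4)
Step 5: δ(q0, 1) = (q0, 0, R)  ⊢  10110[q0]□ (head at position 5)
Step 6: δ(q0, □) = (q1, □, L)  ⊢  1011[q1]0□ (head at position 4)

Final answer: [q0]01001 ⊢ 1[q0]1001 ⊢ 10[q0]001 ⊢ 101[q0]01 ⊢ 1011[q0]1 ⊢ 10110[q0]□ ⊢ 1011[q1]0□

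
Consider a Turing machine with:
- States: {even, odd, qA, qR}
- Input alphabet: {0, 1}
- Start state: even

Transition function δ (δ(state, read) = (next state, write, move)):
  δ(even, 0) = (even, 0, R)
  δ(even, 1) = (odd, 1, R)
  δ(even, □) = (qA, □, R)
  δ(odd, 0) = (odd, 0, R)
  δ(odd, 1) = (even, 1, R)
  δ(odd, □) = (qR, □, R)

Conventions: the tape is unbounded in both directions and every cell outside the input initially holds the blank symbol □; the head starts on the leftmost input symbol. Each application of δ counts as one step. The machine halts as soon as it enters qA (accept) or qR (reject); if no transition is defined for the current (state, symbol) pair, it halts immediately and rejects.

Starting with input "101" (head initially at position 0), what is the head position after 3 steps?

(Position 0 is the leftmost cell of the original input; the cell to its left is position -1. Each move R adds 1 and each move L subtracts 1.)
Step 0: [even]101 (head at position 0)
Step 1: δ(even, 1) = (odd, 1, R)  ⊢  1[odd]01 (head at position 1)
Step 2: δ(odd, 0) = (odd, 0, R)  ⊢  10[odd]1 (head at position 2)
Step 3: δ(odd, 1) = (even, 1, R)  ⊢  101[even]□ (head at position 3)
Head position after 3 steps: 3

Final answer: Position 3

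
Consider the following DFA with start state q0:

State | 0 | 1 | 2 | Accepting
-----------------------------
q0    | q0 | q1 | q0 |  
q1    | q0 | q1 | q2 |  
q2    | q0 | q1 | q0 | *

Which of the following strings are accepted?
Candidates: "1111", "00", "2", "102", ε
"1111": q0 → q1 → q1 → q1 → q1; q1 is not accepting → rejected
"00": q0 → q0 → q0; q0 is not accepting → rejected
"2": q0 → q0; q0 is not accepting → rejected
"102": q0 → q1 → q0 → q0; q0 is not accepting → rejected
ε: q0; q0 is not accepting → rejected

Final answer: None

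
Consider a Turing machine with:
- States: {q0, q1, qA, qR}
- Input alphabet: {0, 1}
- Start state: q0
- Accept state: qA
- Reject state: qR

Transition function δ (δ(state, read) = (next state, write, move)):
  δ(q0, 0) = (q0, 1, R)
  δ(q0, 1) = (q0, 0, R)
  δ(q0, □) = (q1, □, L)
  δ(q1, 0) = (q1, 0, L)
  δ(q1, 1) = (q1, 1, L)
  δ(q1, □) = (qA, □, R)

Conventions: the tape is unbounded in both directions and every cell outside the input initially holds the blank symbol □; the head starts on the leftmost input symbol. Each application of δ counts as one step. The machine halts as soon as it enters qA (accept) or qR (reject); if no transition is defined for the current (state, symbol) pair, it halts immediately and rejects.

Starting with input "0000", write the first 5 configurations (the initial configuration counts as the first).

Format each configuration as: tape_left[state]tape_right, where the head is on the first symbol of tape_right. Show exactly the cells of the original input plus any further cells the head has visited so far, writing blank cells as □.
Step 0: [q0]0000 (head at position 0)
Step 1: δ(q0, 0) = (q0, 1, R)  ⊢  1[q0]000 (head at position 1)
Step 2: δ(q0, 0) = (q0, 1, R)  ⊢  11[q0]00 (head at position 2)
Step 3: δ(q0, 0) = (q0, 1, R)  ⊢  111[q0]0 (head at position 3)
Step 4: δ(q0, 0) = (q0, 1, R)  ⊢  1111[q0]□ (head at position 4)

Final answer: [q0]0000 ⊢ 1[q0]000 ⊢ 11[q0]00 ⊢ 111[q0]0 ⊢ 1111[q0]□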